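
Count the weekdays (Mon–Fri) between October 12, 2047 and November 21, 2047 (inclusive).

October 12, 2047 is a Saturday.
From October 12, 2047 to November 21, 2047 is 41 days inclusive.
41 = 7 × 5 + 6, so there are 5 full weeks plus 6 extra days.
Each full week contributes 5 weekdays (Mon–Fri): 5 × 5 = 25.
The 6 extra days are Saturday, Sunday, Monday, Tuesday, Wednesday, Thursday — 4 of them qualify.
Total: 25 + 4 = 29.

29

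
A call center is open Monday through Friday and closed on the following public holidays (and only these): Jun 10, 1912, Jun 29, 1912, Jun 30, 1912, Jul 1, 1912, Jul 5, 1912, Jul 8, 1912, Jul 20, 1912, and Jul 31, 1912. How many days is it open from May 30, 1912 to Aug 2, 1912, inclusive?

42

May 30, 1912 is a Thursday.
The range spans 65 days (inclusive of both endpoints).
65 = 7 × 9 + 2, so there are 9 full weeks plus 2 extra days.
Each full week contributes 5 weekdays (Mon–Fri): 9 × 5 = 45.
The 2 extra days are Thursday, Friday — 2 of them qualify.
Total: 45 + 2 = 47.
Holidays: Jun 10, 1912 (Mon); Jun 29, 1912 (Sat); Jun 30, 1912 (Sun); Jul 1, 1912 (Mon); Jul 5, 1912 (Fri); Jul 8, 1912 (Mon); Jul 20, 1912 (Sat); Jul 31, 1912 (Wed).
5 of the 8 holidays fall on weekdays; the rest are weekends and were already excluded.
Business days: 47 − 5 = 42.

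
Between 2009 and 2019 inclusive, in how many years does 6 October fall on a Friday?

1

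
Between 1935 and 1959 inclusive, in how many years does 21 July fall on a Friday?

Day of week of July 21 in each year:
1935: Sun, 1936: Tue, 1937: Wed, 1938: Thu, 1939: Fri ✓, 1940: Sun, 1941: Mon, 1942: Tue, 1943: Wed, 1944: Fri ✓, 1945: Sat, 1946: Sun, 1947: Mon, 1948: Wed, 1949: Thu, 1950: Fri ✓, 1951: Sat, 1952: Mon, 1953: Tue, 1954: Wed, 1955: Thu, 1956: Sat, 1957: Sun, 1958: Mon, 1959: Tue
Fridays: 1939, 1944, 1950.

3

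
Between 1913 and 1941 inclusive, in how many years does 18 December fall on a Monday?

Day of week of December 18 in each year:
1913: Thu, 1914: Fri, 1915: Sat, 1916: Mon ✓, 1917: Tue, 1918: Wed, 1919: Thu, 1920: Sat, 1921: Sun, 1922: Mon ✓, 1923: Tue, 1924: Thu, 1925: Fri, 1926: Sat, 1927: Sun, 1928: Tue, 1929: Wed, 1930: Thu, 1931: Fri, 1932: Sun, 1933: Mon ✓, 1934: Tue, 1935: Wed, 1936: Fri, 1937: Sat, 1938: Sun, 1939: Mon ✓, 1940: Wed, 1941: Thu
Mondays: 1916, 1922, 1933, 1939.

4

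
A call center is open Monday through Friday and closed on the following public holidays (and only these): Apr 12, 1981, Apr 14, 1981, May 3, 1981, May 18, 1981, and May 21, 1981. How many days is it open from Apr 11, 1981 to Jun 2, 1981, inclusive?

Apr 11, 1981 is a Saturday.
That's 53 days from start to end, counting both.
53 = 7 × 7 + 4, so there are 7 full weeks plus 4 extra days.
Each full week contributes 5 weekdays (Mon–Fri): 7 × 5 = 35.
The 4 extra days are Saturday, Sunday, Monday, Tuesday — 2 of them qualify.
Total: 35 + 2 = 37.
Holidays: Apr 12, 1981 (Sun); Apr 14, 1981 (Tue); May 3, 1981 (Sun); May 18, 1981 (Mon); May 21, 1981 (Thu).
3 of the 5 holidays fall on weekdays; the rest are weekends and were already excluded.
Business days: 37 − 3 = 34.

34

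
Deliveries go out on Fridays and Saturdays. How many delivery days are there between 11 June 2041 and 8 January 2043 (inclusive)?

164

11 June 2041 is a Tuesday.
From 11 June 2041 to 8 January 2043 is 577 days inclusive.
577 = 7 × 82 + 3, so there are 82 full weeks plus 3 extra days.
Each full week contributes 2 days from the set (Fri, Sat): 82 × 2 = 164.
The 3 extra days are Tuesday, Wednesday, Thursday — none qualify.
Total: 164 + 0 = 164.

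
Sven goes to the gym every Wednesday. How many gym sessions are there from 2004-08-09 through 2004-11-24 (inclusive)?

16 Wednesdays

2004-08-09 is a Monday.
From 2004-08-09 to 2004-11-24 is 108 days inclusive.
108 = 7 × 15 + 3, so there are 15 full weeks plus 3 extra days.
Each full week contributes one Wednesday: 15 so far.
The 3 extra days are Monday, Tuesday, Wednesday — 1 of them qualifies.
Total: 15 + 1 = 16.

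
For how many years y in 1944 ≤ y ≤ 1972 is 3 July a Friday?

4

Day of week of July 3 in each year:
1944: Mon, 1945: Tue, 1946: Wed, 1947: Thu, 1948: Sat, 1949: Sun, 1950: Mon, 1951: Tue, 1952: Thu, 1953: Fri ✓, 1954: Sat, 1955: Sun, 1956: Tue, 1957: Wed, 1958: Thu, 1959: Fri ✓, 1960: Sun, 1961: Mon, 1962: Tue, 1963: Wed, 1964: Fri ✓, 1965: Sat, 1966: Sun, 1967: Mon, 1968: Wed, 1969: Thu, 1970: Fri ✓, 1971: Sat, 1972: Mon
Fridays: 1953, 1959, 1964, 1970.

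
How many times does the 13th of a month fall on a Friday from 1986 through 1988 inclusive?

5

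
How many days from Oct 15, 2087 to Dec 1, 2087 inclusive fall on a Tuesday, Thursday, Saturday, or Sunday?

Oct 15, 2087 is a Wednesday.
From Oct 15, 2087 to Dec 1, 2087 is 48 days inclusive.
48 = 7 × 6 + 6, so there are 6 full weeks plus 6 extra days.
Each full week contributes 4 days from the set (Tue, Thu, Sat, Sun): 6 × 4 = 24.
The 6 extra days are Wed, Thu, Fri, Sat, Sun, Mon — 3 of them qualify.
Total: 24 + 3 = 27.

27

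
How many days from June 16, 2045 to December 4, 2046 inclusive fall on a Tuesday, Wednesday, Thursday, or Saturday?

306

June 16, 2045 is a Friday.
That's 537 days from start to end, counting both.
537 = 7 × 76 + 5, so there are 76 full weeks plus 5 extra days.
Each full week contributes 4 days from the set (Tue, Wed, Thu, Sat): 76 × 4 = 304.
The 5 extra days are Friday, Saturday, Sunday, Monday, Tuesday — 2 of them qualify.
Total: 304 + 2 = 306.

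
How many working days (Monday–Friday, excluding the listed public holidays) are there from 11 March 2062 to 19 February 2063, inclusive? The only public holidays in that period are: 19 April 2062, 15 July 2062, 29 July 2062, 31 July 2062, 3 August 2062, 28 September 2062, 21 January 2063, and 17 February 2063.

11 March 2062 is a Saturday.
From 11 March 2062 to 19 February 2063 is 346 days inclusive.
346 = 7 × 49 + 3, so there are 49 full weeks plus 3 extra days.
Each full week contributes 5 weekdays (Mon–Fri): 49 × 5 = 245.
The 3 extra days are Saturday, Sunday, Monday — 1 of them qualifies.
Total: 245 + 1 = 246.
Holidays: 19 April 2062 (Wed); 15 July 2062 (Sat); 29 July 2062 (Sat); 31 July 2062 (Mon); 3 August 2062 (Thu); 28 September 2062 (Thu); 21 January 2063 (Sun); 17 February 2063 (Sat).
4 of the 8 holidays fall on weekdays; the rest are weekends and were already excluded.
Business days: 246 − 4 = 242.

242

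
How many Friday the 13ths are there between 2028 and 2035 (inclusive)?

13

Friday-the-13ths by year:
2028: Oct
2029: Apr, Jul
2030: Sep, Dec
2031: Jun
2032: Feb, Aug
2033: May
2034: Jan, Oct
2035: Apr, Jul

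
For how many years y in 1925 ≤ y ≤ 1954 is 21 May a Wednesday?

4

Day of week of May 21 in each year:
1925: Thu, 1926: Fri, 1927: Sat, 1928: Mon, 1929: Tue, 1930: Wed ✓, 1931: Thu, 1932: Sat, 1933: Sun, 1934: Mon, 1935: Tue, 1936: Thu, 1937: Fri, 1938: Sat, 1939: Sun, 1940: Tue, 1941: Wed ✓, 1942: Thu, 1943: Fri, 1944: Sun, 1945: Mon, 1946: Tue, 1947: Wed ✓, 1948: Fri, 1949: Sat, 1950: Sun, 1951: Mon, 1952: Wed ✓, 1953: Thu, 1954: Fri
Wednesdays: 1930, 1941, 1947, 1952.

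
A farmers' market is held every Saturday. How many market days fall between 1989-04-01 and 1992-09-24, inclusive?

182

1989-04-01 is a Saturday.
From 1989-04-01 to 1992-09-24 is 1273 days inclusive.
1273 = 7 × 181 + 6, so there are 181 full weeks plus 6 extra days.
Each full week contributes one Saturday: 181 so far.
The 6 extra days are Sat, Sun, Mon, Tue, Wed, Thu — 1 of them qualifies.
Total: 181 + 1 = 182.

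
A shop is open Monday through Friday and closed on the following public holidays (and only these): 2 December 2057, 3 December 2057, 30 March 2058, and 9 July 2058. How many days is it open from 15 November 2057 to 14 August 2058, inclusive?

193 working days

15 November 2057 is a Thursday.
From 15 November 2057 to 14 August 2058 is 273 days inclusive.
273 = 7 × 39, so the span is exactly 39 full weeks.
Each full week contributes 5 weekdays (Mon–Fri): 39 × 5 = 195.
Total: 195.
Holidays: 2 December 2057 (Sun); 3 December 2057 (Mon); 30 March 2058 (Sat); 9 July 2058 (Tue).
2 of the 4 holidays fall on weekdays; the rest are weekends and were already excluded.
Business days: 195 − 2 = 193.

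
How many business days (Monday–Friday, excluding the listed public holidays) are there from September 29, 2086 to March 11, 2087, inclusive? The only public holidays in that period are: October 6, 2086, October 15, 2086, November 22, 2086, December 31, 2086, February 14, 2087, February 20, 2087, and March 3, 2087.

September 29, 2086 is a Sunday.
From September 29, 2086 to March 11, 2087 is 164 days inclusive.
164 = 7 × 23 + 3, so there are 23 full weeks plus 3 extra days.
Each full week contributes 5 weekdays (Mon–Fri): 23 × 5 = 115.
The 3 extra days are Sunday, Monday, Tuesday — 2 of them qualify.
Total: 115 + 2 = 117.
Holidays: October 6, 2086 (Sun); October 15, 2086 (Tue); November 22, 2086 (Fri); December 31, 2086 (Tue); February 14, 2087 (Fri); February 20, 2087 (Thu); March 3, 2087 (Mon).
6 of the 7 holidays fall on weekdays; the rest are weekends and were already excluded.
Business days: 117 − 6 = 111.

111 business days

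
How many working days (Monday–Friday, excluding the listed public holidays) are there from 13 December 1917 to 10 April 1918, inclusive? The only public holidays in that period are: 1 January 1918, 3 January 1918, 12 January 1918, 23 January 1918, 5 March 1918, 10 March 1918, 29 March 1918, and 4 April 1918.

79

13 December 1917 is a Thursday.
From 13 December 1917 to 10 April 1918 is 119 days inclusive.
119 = 7 × 17, so the span is exactly 17 full weeks.
Each full week contributes 5 weekdays (Mon–Fri): 17 × 5 = 85.
Total: 85.
Holidays: 1 January 1918 (Tue); 3 January 1918 (Thu); 12 January 1918 (Sat); 23 January 1918 (Wed); 5 March 1918 (Tue); 10 March 1918 (Sun); 29 March 1918 (Fri); 4 April 1918 (Thu).
6 of the 8 holidays fall on weekdays; the rest are weekends and were already excluded.
Business days: 85 − 6 = 79.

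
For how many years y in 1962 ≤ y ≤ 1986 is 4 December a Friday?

3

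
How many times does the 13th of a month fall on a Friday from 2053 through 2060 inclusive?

Friday-the-13ths by year:
2053: Jun
2054: Feb, Mar, Nov
2055: Aug
2056: Oct
2057: Apr, Jul
2058: Sep, Dec
2059: Jun
2060: Feb, Aug

13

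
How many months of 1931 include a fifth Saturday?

A month has five Saturdays exactly when Saturday falls within its first (length − 28) days.
Jan: 31 days, starts Thu → 5 of Thu, Fri, Sat ✓
Feb: 28 days, starts Sun → 5 of (none)
Mar: 31 days, starts Sun → 5 of Sun, Mon, Tue
Apr: 30 days, starts Wed → 5 of Wed, Thu
May: 31 days, starts Fri → 5 of Fri, Sat, Sun ✓
Jun: 30 days, starts Mon → 5 of Mon, Tue
Jul: 31 days, starts Wed → 5 of Wed, Thu, Fri
Aug: 31 days, starts Sat → 5 of Sat, Sun, Mon ✓
Sep: 30 days, starts Tue → 5 of Tue, Wed
Oct: 31 days, starts Thu → 5 of Thu, Fri, Sat ✓
Nov: 30 days, starts Sun → 5 of Sun, Mon
Dec: 31 days, starts Tue → 5 of Tue, Wed, Thu
Months with five Saturdays: Jan, May, Aug, Oct.

4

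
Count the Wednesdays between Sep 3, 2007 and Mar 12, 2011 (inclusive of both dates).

184

Sep 3, 2007 is a Monday.
From Sep 3, 2007 to Mar 12, 2011 is 1287 days inclusive.
1287 = 7 × 183 + 6, so there are 183 full weeks plus 6 extra days.
Each full week contributes one Wednesday: 183 so far.
The 6 extra days are Monday, Tuesday, Wednesday, Thursday, Friday, Saturday — 1 of them qualifies.
Total: 183 + 1 = 184.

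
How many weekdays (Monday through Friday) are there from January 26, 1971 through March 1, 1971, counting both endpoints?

January 26, 1971 is a Tuesday.
From January 26, 1971 to March 1, 1971 is 35 days inclusive.
35 = 7 × 5, so the span is exactly 5 full weeks.
Each full week contributes 5 weekdays (Mon–Fri): 5 × 5 = 25.
Total: 25.

25 weekdays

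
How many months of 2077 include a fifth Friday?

5

A month has five Fridays exactly when Friday falls within its first (length − 28) days.
Jan: 31 days, starts Fri → 5 of Fri, Sat, Sun ✓
Feb: 28 days, starts Mon → 5 of (none)
Mar: 31 days, starts Mon → 5 of Mon, Tue, Wed
Apr: 30 days, starts Thu → 5 of Thu, Fri ✓
May: 31 days, starts Sat → 5 of Sat, Sun, Mon
Jun: 30 days, starts Tue → 5 of Tue, Wed
Jul: 31 days, starts Thu → 5 of Thu, Fri, Sat ✓
Aug: 31 days, starts Sun → 5 of Sun, Mon, Tue
Sep: 30 days, starts Wed → 5 of Wed, Thu
Oct: 31 days, starts Fri → 5 of Fri, Sat, Sun ✓
Nov: 30 days, starts Mon → 5 of Mon, Tue
Dec: 31 days, starts Wed → 5 of Wed, Thu, Fri ✓
Months with five Fridays: Jan, Apr, Jul, Oct, Dec.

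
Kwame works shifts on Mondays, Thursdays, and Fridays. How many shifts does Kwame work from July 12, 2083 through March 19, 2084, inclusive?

July 12, 2083 is a Monday.
From July 12, 2083 to March 19, 2084 is 252 days inclusive.
252 = 7 × 36, so the span is exactly 36 full weeks.
Each full week contributes 3 days from the set (Mon, Thu, Fri): 36 × 3 = 108.

108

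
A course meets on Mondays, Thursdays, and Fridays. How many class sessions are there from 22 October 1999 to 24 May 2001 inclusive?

22 October 1999 is a Friday.
That's 581 days from start to end, counting both.
581 = 7 × 83, so the span is exactly 83 full weeks.
Each full week contributes 3 days from the set (Mon, Thu, Fri): 83 × 3 = 249.
Total: 249.

249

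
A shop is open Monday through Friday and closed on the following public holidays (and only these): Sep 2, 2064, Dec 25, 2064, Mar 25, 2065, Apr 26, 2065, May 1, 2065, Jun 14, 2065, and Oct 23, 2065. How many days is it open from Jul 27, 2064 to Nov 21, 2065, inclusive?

340

Jul 27, 2064 is a Sunday.
That's 483 days from start to end, counting both.
483 = 7 × 69, so the span is exactly 69 full weeks.
Each full week contributes 5 weekdays (Mon–Fri): 69 × 5 = 345.
Holidays: Sep 2, 2064 (Tue); Dec 25, 2064 (Thu); Mar 25, 2065 (Wed); Apr 26, 2065 (Sun); May 1, 2065 (Fri); Jun 14, 2065 (Sun); Oct 23, 2065 (Fri).
5 of the 7 holidays fall on weekdays; the rest are weekends and were already excluded.
Business days: 345 − 5 = 340.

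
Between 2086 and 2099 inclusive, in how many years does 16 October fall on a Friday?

2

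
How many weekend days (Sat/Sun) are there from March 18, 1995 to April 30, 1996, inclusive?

118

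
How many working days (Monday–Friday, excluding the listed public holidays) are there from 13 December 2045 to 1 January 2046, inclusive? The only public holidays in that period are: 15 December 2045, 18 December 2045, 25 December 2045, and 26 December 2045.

10

13 December 2045 is a Wednesday.
That's 20 days from start to end, counting both.
20 = 7 × 2 + 6, so there are 2 full weeks plus 6 extra days.
Each full week contributes 5 weekdays (Mon–Fri): 2 × 5 = 10.
The 6 extra days are Wednesday, Thursday, Friday, Saturday, Sunday, Monday — 4 of them qualify.
Total: 10 + 4 = 14.
Holidays: 15 December 2045 (Fri); 18 December 2045 (Mon); 25 December 2045 (Mon); 26 December 2045 (Tue).
All 4 holidays fall on weekdays, so subtract 4.
Business days: 14 − 4 = 10.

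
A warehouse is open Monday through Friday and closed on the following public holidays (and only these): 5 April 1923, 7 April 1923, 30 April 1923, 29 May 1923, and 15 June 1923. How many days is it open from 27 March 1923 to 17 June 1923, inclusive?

55 business days

27 March 1923 is a Tuesday.
That's 83 days from start to end, counting both.
83 = 7 × 11 + 6, so there are 11 full weeks plus 6 extra days.
Each full week contributes 5 weekdays (Mon–Fri): 11 × 5 = 55.
The 6 extra days are Tuesday, Wednesday, Thursday, Friday, Saturday, Sunday — 4 of them qualify.
Total: 55 + 4 = 59.
Holidays: 5 April 1923 (Thu); 7 April 1923 (Sat); 30 April 1923 (Mon); 29 May 1923 (Tue); 15 June 1923 (Fri).
4 of the 5 holidays fall on weekdays; the rest are weekends and were already excluded.
Business days: 59 − 4 = 55.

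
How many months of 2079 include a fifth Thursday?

A month has five Thursdays exactly when Thursday falls within its first (length − 28) days.
Jan: 31 days, starts Sun → 5 of Sun, Mon, Tue
Feb: 28 days, starts Wed → 5 of (none)
Mar: 31 days, starts Wed → 5 of Wed, Thu, Fri ✓
Apr: 30 days, starts Sat → 5 of Sat, Sun
May: 31 days, starts Mon → 5 of Mon, Tue, Wed
Jun: 30 days, starts Thu → 5 of Thu, Fri ✓
Jul: 31 days, starts Sat → 5 of Sat, Sun, Mon
Aug: 31 days, starts Tue → 5 of Tue, Wed, Thu ✓
Sep: 30 days, starts Fri → 5 of Fri, Sat
Oct: 31 days, starts Sun → 5 of Sun, Mon, Tue
Nov: 30 days, starts Wed → 5 of Wed, Thu ✓
Dec: 31 days, starts Fri → 5 of Fri, Sat, Sun
Months with five Thursdays: Mar, Jun, Aug, Nov.

4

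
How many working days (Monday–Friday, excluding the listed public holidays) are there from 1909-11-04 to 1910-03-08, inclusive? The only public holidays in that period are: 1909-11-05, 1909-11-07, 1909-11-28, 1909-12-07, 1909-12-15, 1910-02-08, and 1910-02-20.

1909-11-04 is a Thursday.
That's 125 days from start to end, counting both.
125 = 7 × 17 + 6, so there are 17 full weeks plus 6 extra days.
Each full week contributes 5 weekdays (Mon–Fri): 17 × 5 = 85.
The 6 extra days are Thursday, Friday, Saturday, Sunday, Monday, Tuesday — 4 of them qualify.
Total: 85 + 4 = 89.
Holidays: 1909-11-05 (Fri); 1909-11-07 (Sun); 1909-11-28 (Sun); 1909-12-07 (Tue); 1909-12-15 (Wed); 1910-02-08 (Tue); 1910-02-20 (Sun).
4 of the 7 holidays fall on weekdays; the rest are weekends and were already excluded.
Business days: 89 − 4 = 85.

85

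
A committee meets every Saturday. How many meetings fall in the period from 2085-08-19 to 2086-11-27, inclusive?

2085-08-19 is a Sunday.
That's 466 days from start to end, counting both.
466 = 7 × 66 + 4, so there are 66 full weeks plus 4 extra days.
Each full week contributes one Saturday: 66 so far.
The 4 extra days are Sun, Mon, Tue, Wed — none qualify.
Total: 66 + 0 = 66.

66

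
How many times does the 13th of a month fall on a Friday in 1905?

2

The 13th falls on a Friday when the month's 13th has weekday Fri.
Jan 13 is Fri ✓; Feb 13 is Mon; Mar 13 is Mon; Apr 13 is Thu; May 13 is Sat; Jun 13 is Tue; Jul 13 is Thu; Aug 13 is Sun; Sep 13 is Wed; Oct 13 is Fri ✓; Nov 13 is Mon; Dec 13 is Wed.
Friday the 13ths: Jan, Oct.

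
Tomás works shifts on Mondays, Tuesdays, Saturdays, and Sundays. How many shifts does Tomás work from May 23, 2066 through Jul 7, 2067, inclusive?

235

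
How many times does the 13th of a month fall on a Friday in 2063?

The 13th falls on a Friday when the month's 13th has weekday Fri.
Jan 13 is Sat; Feb 13 is Tue; Mar 13 is Tue; Apr 13 is Fri ✓; May 13 is Sun; Jun 13 is Wed; Jul 13 is Fri ✓; Aug 13 is Mon; Sep 13 is Thu; Oct 13 is Sat; Nov 13 is Tue; Dec 13 is Thu.
Friday the 13ths: Apr, Jul.

2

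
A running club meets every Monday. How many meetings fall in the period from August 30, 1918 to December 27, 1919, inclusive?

August 30, 1918 is a Friday.
The range spans 485 days (inclusive of both endpoints).
485 = 7 × 69 + 2, so there are 69 full weeks plus 2 extra days.
Each full week contributes one Monday: 69 so far.
The 2 extra days are Fri, Sat — none qualify.
Total: 69 + 0 = 69.

69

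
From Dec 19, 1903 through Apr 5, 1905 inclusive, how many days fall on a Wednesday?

68

Dec 19, 1903 is a Saturday.
That's 474 days from start to end, counting both.
474 = 7 × 67 + 5, so there are 67 full weeks plus 5 extra days.
Each full week contributes one Wednesday: 67 so far.
The 5 extra days are Sat, Sun, Mon, Tue, Wed — 1 of them qualifies.
Total: 67 + 1 = 68.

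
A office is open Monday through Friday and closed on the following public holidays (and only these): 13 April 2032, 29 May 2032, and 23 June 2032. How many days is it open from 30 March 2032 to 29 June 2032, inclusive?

64

30 March 2032 is a Tuesday.
That's 92 days from start to end, counting both.
92 = 7 × 13 + 1, so there are 13 full weeks plus 1 extra day.
Each full week contributes 5 weekdays (Mon–Fri): 13 × 5 = 65.
The 1 extra day is Tue — 1 of them qualifies.
Total: 65 + 1 = 66.
Holidays: 13 April 2032 (Tue); 29 May 2032 (Sat); 23 June 2032 (Wed).
2 of the 3 holidays fall on weekdays; the rest are weekends and were already excluded.
Business days: 66 − 2 = 64.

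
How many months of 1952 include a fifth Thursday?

A month has five Thursdays exactly when Thursday falls within its first (length − 28) days.
Jan: 31 days, starts Tue → 5 of Tue, Wed, Thu ✓
Feb: 29 days, starts Fri → 5 of Fri
Mar: 31 days, starts Sat → 5 of Sat, Sun, Mon
Apr: 30 days, starts Tue → 5 of Tue, Wed
May: 31 days, starts Thu → 5 of Thu, Fri, Sat ✓
Jun: 30 days, starts Sun → 5 of Sun, Mon
Jul: 31 days, starts Tue → 5 of Tue, Wed, Thu ✓
Aug: 31 days, starts Fri → 5 of Fri, Sat, Sun
Sep: 30 days, starts Mon → 5 of Mon, Tue
Oct: 31 days, starts Wed → 5 of Wed, Thu, Fri ✓
Nov: 30 days, starts Sat → 5 of Sat, Sun
Dec: 31 days, starts Mon → 5 of Mon, Tue, Wed
Months with five Thursdays: Jan, May, Jul, Oct.

4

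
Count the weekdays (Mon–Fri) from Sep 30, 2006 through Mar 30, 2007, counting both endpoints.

130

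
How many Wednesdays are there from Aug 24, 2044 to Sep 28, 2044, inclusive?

6

Aug 24, 2044 is a Wednesday.
From Aug 24, 2044 to Sep 28, 2044 is 36 days inclusive.
36 = 7 × 5 + 1, so there are 5 full weeks plus 1 extra day.
Each full week contributes one Wednesday: 5 so far.
The 1 extra day is Wed — 1 of them qualifies.
Total: 5 + 1 = 6.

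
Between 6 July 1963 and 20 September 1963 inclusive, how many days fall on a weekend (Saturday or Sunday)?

22

6 July 1963 is a Saturday.
The range spans 77 days (inclusive of both endpoints).
77 = 7 × 11, so the span is exactly 11 full weeks.
Each full week contributes 2 weekend days (Sat, Sun): 11 × 2 = 22.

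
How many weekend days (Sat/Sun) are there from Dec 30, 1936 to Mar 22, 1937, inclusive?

Dec 30, 1936 is a Wednesday.
From Dec 30, 1936 to Mar 22, 1937 is 83 days inclusive.
83 = 7 × 11 + 6, so there are 11 full weeks plus 6 extra days.
Each full week contributes 2 weekend days (Sat, Sun): 11 × 2 = 22.
The 6 extra days are Wednesday, Thursday, Friday, Saturday, Sunday, Monday — 2 of them qualify.
Total: 22 + 2 = 24.

24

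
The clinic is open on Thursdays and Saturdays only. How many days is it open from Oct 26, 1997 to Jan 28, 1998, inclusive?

Oct 26, 1997 is a Sunday.
From Oct 26, 1997 to Jan 28, 1998 is 95 days inclusive.
95 = 7 × 13 + 4, so there are 13 full weeks plus 4 extra days.
Each full week contributes 2 days from the set (Thu, Sat): 13 × 2 = 26.
The 4 extra days are Sunday, Monday, Tuesday, Wednesday — none qualify.
Total: 26 + 0 = 26.

26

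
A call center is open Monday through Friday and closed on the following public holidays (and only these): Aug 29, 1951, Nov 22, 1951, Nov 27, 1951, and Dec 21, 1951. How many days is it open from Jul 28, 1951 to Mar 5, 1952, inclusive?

Jul 28, 1951 is a Saturday.
The range spans 222 days (inclusive of both endpoints).
222 = 7 × 31 + 5, so there are 31 full weeks plus 5 extra days.
Each full week contributes 5 weekdays (Mon–Fri): 31 × 5 = 155.
The 5 extra days are Sat, Sun, Mon, Tue, Wed — 3 of them qualify.
Total: 155 + 3 = 158.
Holidays: Aug 29, 1951 (Wed); Nov 22, 1951 (Thu); Nov 27, 1951 (Tue); Dec 21, 1951 (Fri).
All 4 holidays fall on weekdays, so subtract 4.
Business days: 158 − 4 = 154.

154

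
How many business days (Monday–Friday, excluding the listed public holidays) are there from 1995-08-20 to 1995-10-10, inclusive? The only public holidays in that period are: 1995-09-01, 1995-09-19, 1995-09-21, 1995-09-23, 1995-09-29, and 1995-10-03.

1995-08-20 is a Sunday.
From 1995-08-20 to 1995-10-10 is 52 days inclusive.
52 = 7 × 7 + 3, so there are 7 full weeks plus 3 extra days.
Each full week contributes 5 weekdays (Mon–Fri): 7 × 5 = 35.
The 3 extra days are Sun, Mon, Tue — 2 of them qualify.
Total: 35 + 2 = 37.
Holidays: 1995-09-01 (Fri); 1995-09-19 (Tue); 1995-09-21 (Thu); 1995-09-23 (Sat); 1995-09-29 (Fri); 1995-10-03 (Tue).
5 of the 6 holidays fall on weekdays; the rest are weekends and were already excluded.
Business days: 37 − 5 = 32.

32 business days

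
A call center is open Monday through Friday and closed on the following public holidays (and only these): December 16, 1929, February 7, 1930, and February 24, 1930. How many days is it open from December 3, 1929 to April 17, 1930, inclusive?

95 working days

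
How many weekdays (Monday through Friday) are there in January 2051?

22 weekdays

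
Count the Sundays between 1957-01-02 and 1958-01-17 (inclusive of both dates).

54

1957-01-02 is a Wednesday.
From 1957-01-02 to 1958-01-17 is 381 days inclusive.
381 = 7 × 54 + 3, so there are 54 full weeks plus 3 extra days.
Each full week contributes one Sunday: 54 so far.
The 3 extra days are Wednesday, Thursday, Friday — none qualify.
Total: 54 + 0 = 54.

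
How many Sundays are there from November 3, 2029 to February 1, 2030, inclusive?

November 3, 2029 is a Saturday.
From November 3, 2029 to February 1, 2030 is 91 days inclusive.
91 = 7 × 13, so the span is exactly 13 full weeks.
Each full week contributes one Sunday: 13 so far.
Total: 13.

13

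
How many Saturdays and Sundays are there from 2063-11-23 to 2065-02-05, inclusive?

126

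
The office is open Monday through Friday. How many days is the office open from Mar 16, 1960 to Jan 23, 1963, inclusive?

746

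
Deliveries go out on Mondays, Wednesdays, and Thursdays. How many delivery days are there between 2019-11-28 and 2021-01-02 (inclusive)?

2019-11-28 is a Thursday.
From 2019-11-28 to 2021-01-02 is 402 days inclusive.
402 = 7 × 57 + 3, so there are 57 full weeks plus 3 extra days.
Each full week contributes 3 days from the set (Mon, Wed, Thu): 57 × 3 = 171.
The 3 extra days are Thursday, Friday, Saturday — 1 of them qualifies.
Total: 171 + 1 = 172.

172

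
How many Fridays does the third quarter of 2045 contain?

Jul 1, 2045 is a Saturday.
From Jul 1, 2045 to Sep 30, 2045 is 92 days inclusive.
92 = 7 × 13 + 1, so there are 13 full weeks plus 1 extra day.
Each full week contributes one Friday: 13 so far.
The 1 extra day is Sat — none qualify.
Total: 13 + 0 = 13.

13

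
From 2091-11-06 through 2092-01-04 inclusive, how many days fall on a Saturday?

2091-11-06 is a Tuesday.
The range spans 60 days (inclusive of both endpoints).
60 = 7 × 8 + 4, so there are 8 full weeks plus 4 extra days.
Each full week contributes one Saturday: 8 so far.
The 4 extra days are Tue, Wed, Thu, Fri — none qualify.
Total: 8 + 0 = 8.

8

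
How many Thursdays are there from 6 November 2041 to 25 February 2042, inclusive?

16

6 November 2041 is a Wednesday.
That's 112 days from start to end, counting both.
112 = 7 × 16, so the span is exactly 16 full weeks.
Each full week contributes one Thursday: 16 so far.
Total: 16.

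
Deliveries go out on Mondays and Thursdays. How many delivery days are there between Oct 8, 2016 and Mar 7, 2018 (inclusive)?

147

Oct 8, 2016 is a Saturday.
From Oct 8, 2016 to Mar 7, 2018 is 516 days inclusive.
516 = 7 × 73 + 5, so there are 73 full weeks plus 5 extra days.
Each full week contributes 2 days from the set (Mon, Thu): 73 × 2 = 146.
The 5 extra days are Saturday, Sunday, Monday, Tuesday, Wednesday — 1 of them qualifies.
Total: 146 + 1 = 147.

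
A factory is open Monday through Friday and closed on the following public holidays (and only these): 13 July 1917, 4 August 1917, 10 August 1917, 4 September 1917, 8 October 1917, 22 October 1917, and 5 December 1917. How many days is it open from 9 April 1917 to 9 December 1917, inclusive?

169 working days

9 April 1917 is a Monday.
The range spans 245 days (inclusive of both endpoints).
245 = 7 × 35, so the span is exactly 35 full weeks.
Each full week contributes 5 weekdays (Mon–Fri): 35 × 5 = 175.
Total: 175.
Holidays: 13 July 1917 (Fri); 4 August 1917 (Sat); 10 August 1917 (Fri); 4 September 1917 (Tue); 8 October 1917 (Mon); 22 October 1917 (Mon); 5 December 1917 (Wed).
6 of the 7 holidays fall on weekdays; the rest are weekends and were already excluded.
Business days: 175 − 6 = 169.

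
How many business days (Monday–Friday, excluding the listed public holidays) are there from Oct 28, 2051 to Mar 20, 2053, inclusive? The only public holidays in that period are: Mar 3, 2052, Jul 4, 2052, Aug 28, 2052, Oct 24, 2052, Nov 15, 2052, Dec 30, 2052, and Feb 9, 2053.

359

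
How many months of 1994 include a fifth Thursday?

A month has five Thursdays exactly when Thursday falls within its first (length − 28) days.
Jan: 31 days, starts Sat → 5 of Sat, Sun, Mon
Feb: 28 days, starts Tue → 5 of (none)
Mar: 31 days, starts Tue → 5 of Tue, Wed, Thu ✓
Apr: 30 days, starts Fri → 5 of Fri, Sat
May: 31 days, starts Sun → 5 of Sun, Mon, Tue
Jun: 30 days, starts Wed → 5 of Wed, Thu ✓
Jul: 31 days, starts Fri → 5 of Fri, Sat, Sun
Aug: 31 days, starts Mon → 5 of Mon, Tue, Wed
Sep: 30 days, starts Thu → 5 of Thu, Fri ✓
Oct: 31 days, starts Sat → 5 of Sat, Sun, Mon
Nov: 30 days, starts Tue → 5 of Tue, Wed
Dec: 31 days, starts Thu → 5 of Thu, Fri, Sat ✓
Months with five Thursdays: Mar, Jun, Sep, Dec.

4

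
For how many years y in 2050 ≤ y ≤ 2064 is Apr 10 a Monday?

3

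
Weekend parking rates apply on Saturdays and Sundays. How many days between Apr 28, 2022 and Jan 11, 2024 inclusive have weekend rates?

Apr 28, 2022 is a Thursday.
That's 624 days from start to end, counting both.
624 = 7 × 89 + 1, so there are 89 full weeks plus 1 extra day.
Each full week contributes 2 weekend days (Sat, Sun): 89 × 2 = 178.
The 1 extra day is Thursday — none qualify.
Total: 178 + 0 = 178.

178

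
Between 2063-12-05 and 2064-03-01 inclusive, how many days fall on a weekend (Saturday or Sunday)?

2063-12-05 is a Wednesday.
The range spans 88 days (inclusive of both endpoints).
88 = 7 × 12 + 4, so there are 12 full weeks plus 4 extra days.
Each full week contributes 2 weekend days (Sat, Sun): 12 × 2 = 24.
The 4 extra days are Wednesday, Thursday, Friday, Saturday — 1 of them qualifies.
Total: 24 + 1 = 25.

25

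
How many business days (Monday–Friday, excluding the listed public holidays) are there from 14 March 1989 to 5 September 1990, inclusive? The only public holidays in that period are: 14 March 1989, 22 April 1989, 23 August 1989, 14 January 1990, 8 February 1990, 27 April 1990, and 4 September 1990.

382

14 March 1989 is a Tuesday.
From 14 March 1989 to 5 September 1990 is 541 days inclusive.
541 = 7 × 77 + 2, so there are 77 full weeks plus 2 extra days.
Each full week contributes 5 weekdays (Mon–Fri): 77 × 5 = 385.
The 2 extra days are Tuesday, Wednesday — 2 of them qualify.
Total: 385 + 2 = 387.
Holidays: 14 March 1989 (Tue); 22 April 1989 (Sat); 23 August 1989 (Wed); 14 January 1990 (Sun); 8 February 1990 (Thu); 27 April 1990 (Fri); 4 September 1990 (Tue).
5 of the 7 holidays fall on weekdays; the rest are weekends and were already excluded.
Business days: 387 − 5 = 382.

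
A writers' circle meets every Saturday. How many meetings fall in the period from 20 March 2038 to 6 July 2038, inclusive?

20 March 2038 is a Saturday.
The range spans 109 days (inclusive of both endpoints).
109 = 7 × 15 + 4, so there are 15 full weeks plus 4 extra days.
Each full week contributes one Saturday: 15 so far.
The 4 extra days are Sat, Sun, Mon, Tue — 1 of them qualifies.
Total: 15 + 1 = 16.

16 Saturdays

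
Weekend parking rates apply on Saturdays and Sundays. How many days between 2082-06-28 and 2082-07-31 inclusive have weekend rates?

2082-06-28 is a Sunday.
The range spans 34 days (inclusive of both endpoints).
34 = 7 × 4 + 6, so there are 4 full weeks plus 6 extra days.
Each full week contributes 2 weekend days (Sat, Sun): 4 × 2 = 8.
The 6 extra days are Sunday, Monday, Tuesday, Wednesday, Thursday, Friday — 1 of them qualifies.
Total: 8 + 1 = 9.

9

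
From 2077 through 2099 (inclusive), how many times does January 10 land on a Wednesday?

Day of week of January 10 in each year:
2077: Sun, 2078: Mon, 2079: Tue, 2080: Wed ✓, 2081: Fri, 2082: Sat, 2083: Sun, 2084: Mon, 2085: Wed ✓, 2086: Thu, 2087: Fri, 2088: Sat, 2089: Mon, 2090: Tue, 2091: Wed ✓, 2092: Thu, 2093: Sat, 2094: Sun, 2095: Mon, 2096: Tue, 2097: Thu, 2098: Fri, 2099: Sat
Wednesdays: 2080, 2085, 2091.

3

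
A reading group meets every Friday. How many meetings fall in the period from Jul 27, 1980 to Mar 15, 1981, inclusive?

33

Jul 27, 1980 is a Sunday.
From Jul 27, 1980 to Mar 15, 1981 is 232 days inclusive.
232 = 7 × 33 + 1, so there are 33 full weeks plus 1 extra day.
Each full week contributes one Friday: 33 so far.
The 1 extra day is Sun — none qualify.
Total: 33 + 0 = 33.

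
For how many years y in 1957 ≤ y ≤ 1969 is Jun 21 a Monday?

Day of week of June 21 in each year:
1957: Fri, 1958: Sat, 1959: Sun, 1960: Tue, 1961: Wed, 1962: Thu, 1963: Fri, 1964: Sun, 1965: Mon ✓, 1966: Tue, 1967: Wed, 1968: Fri, 1969: Sat
Mondays: 1965.

1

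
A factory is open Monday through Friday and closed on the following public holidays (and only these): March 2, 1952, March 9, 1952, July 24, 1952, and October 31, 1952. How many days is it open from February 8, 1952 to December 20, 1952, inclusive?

224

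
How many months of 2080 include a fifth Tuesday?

5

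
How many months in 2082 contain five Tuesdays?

A month has five Tuesdays exactly when Tuesday falls within its first (length − 28) days.
Jan: 31 days, starts Thu → 5 of Thu, Fri, Sat
Feb: 28 days, starts Sun → 5 of (none)
Mar: 31 days, starts Sun → 5 of Sun, Mon, Tue ✓
Apr: 30 days, starts Wed → 5 of Wed, Thu
May: 31 days, starts Fri → 5 of Fri, Sat, Sun
Jun: 30 days, starts Mon → 5 of Mon, Tue ✓
Jul: 31 days, starts Wed → 5 of Wed, Thu, Fri
Aug: 31 days, starts Sat → 5 of Sat, Sun, Mon
Sep: 30 days, starts Tue → 5 of Tue, Wed ✓
Oct: 31 days, starts Thu → 5 of Thu, Fri, Sat
Nov: 30 days, starts Sun → 5 of Sun, Mon
Dec: 31 days, starts Tue → 5 of Tue, Wed, Thu ✓
Months with five Tuesdays: Mar, Jun, Sep, Dec.

4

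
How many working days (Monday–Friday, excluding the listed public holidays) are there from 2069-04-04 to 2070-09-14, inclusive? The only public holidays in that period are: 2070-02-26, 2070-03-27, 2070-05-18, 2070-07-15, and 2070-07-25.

2069-04-04 is a Thursday.
That's 529 days from start to end, counting both.
529 = 7 × 75 + 4, so there are 75 full weeks plus 4 extra days.
Each full week contributes 5 weekdays (Mon–Fri): 75 × 5 = 375.
The 4 extra days are Thursday, Friday, Saturday, Sunday — 2 of them qualify.
Total: 375 + 2 = 377.
Holidays: 2070-02-26 (Wed); 2070-03-27 (Thu); 2070-05-18 (Sun); 2070-07-15 (Tue); 2070-07-25 (Fri).
4 of the 5 holidays fall on weekdays; the rest are weekends and were already excluded.
Business days: 377 − 4 = 373.

373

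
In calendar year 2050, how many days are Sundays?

52

Jan 1, 2050 is a Saturday.
That's 365 days from start to end, counting both.
365 = 7 × 52 + 1, so there are 52 full weeks plus 1 extra day.
Each full week contributes one Sunday: 52 so far.
The 1 extra day is Sat — none qualify.
Total: 52 + 0 = 52.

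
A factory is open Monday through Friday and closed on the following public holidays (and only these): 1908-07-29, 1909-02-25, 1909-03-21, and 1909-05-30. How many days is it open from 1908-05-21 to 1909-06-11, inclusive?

1908-05-21 is a Thursday.
From 1908-05-21 to 1909-06-11 is 387 days inclusive.
387 = 7 × 55 + 2, so there are 55 full weeks plus 2 extra days.
Each full week contributes 5 weekdays (Mon–Fri): 55 × 5 = 275.
The 2 extra days are Thursday, Friday — 2 of them qualify.
Total: 275 + 2 = 277.
Holidays: 1908-07-29 (Wed); 1909-02-25 (Thu); 1909-03-21 (Sun); 1909-05-30 (Sun).
2 of the 4 holidays fall on weekdays; the rest are weekends and were already excluded.
Business days: 277 − 2 = 275.

275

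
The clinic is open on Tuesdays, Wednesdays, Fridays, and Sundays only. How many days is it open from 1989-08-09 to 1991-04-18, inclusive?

353

1989-08-09 is a Wednesday.
The range spans 618 days (inclusive of both endpoints).
618 = 7 × 88 + 2, so there are 88 full weeks plus 2 extra days.
Each full week contributes 4 days from the set (Tue, Wed, Fri, Sun): 88 × 4 = 352.
The 2 extra days are Wed, Thu — 1 of them qualifies.
Total: 352 + 1 = 353.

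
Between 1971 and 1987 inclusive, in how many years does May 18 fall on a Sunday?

Day of week of May 18 in each year:
1971: Tue, 1972: Thu, 1973: Fri, 1974: Sat, 1975: Sun ✓, 1976: Tue, 1977: Wed, 1978: Thu, 1979: Fri, 1980: Sun ✓, 1981: Mon, 1982: Tue, 1983: Wed, 1984: Fri, 1985: Sat, 1986: Sun ✓, 1987: Mon
Sundays: 1975, 1980, 1986.

3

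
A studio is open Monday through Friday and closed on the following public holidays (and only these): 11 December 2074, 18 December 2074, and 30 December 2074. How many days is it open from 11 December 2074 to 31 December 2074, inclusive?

13

11 December 2074 is a Tuesday.
The range spans 21 days (inclusive of both endpoints).
21 = 7 × 3, so the span is exactly 3 full weeks.
Each full week contributes 5 weekdays (Mon–Fri): 3 × 5 = 15.
Holidays: 11 December 2074 (Tue); 18 December 2074 (Tue); 30 December 2074 (Sun).
2 of the 3 holidays fall on weekdays; the rest are weekends and were already excluded.
Business days: 15 − 2 = 13.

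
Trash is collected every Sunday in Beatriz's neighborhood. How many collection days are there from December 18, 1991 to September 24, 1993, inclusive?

92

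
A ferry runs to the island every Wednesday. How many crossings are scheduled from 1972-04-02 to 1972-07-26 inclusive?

17

1972-04-02 is a Sunday.
From 1972-04-02 to 1972-07-26 is 116 days inclusive.
116 = 7 × 16 + 4, so there are 16 full weeks plus 4 extra days.
Each full week contributes one Wednesday: 16 so far.
The 4 extra days are Sun, Mon, Tue, Wed — 1 of them qualifies.
Total: 16 + 1 = 17.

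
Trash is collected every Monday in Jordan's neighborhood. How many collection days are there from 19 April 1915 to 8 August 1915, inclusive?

16

19 April 1915 is a Monday.
That's 112 days from start to end, counting both.
112 = 7 × 16, so the span is exactly 16 full weeks.
Each full week contributes one Monday: 16 so far.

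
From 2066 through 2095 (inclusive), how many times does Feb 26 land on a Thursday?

4

Day of week of February 26 in each year:
2066: Fri, 2067: Sat, 2068: Sun, 2069: Tue, 2070: Wed, 2071: Thu ✓, 2072: Fri, 2073: Sun, 2074: Mon, 2075: Tue, 2076: Wed, 2077: Fri, 2078: Sat, 2079: Sun, 2080: Mon, 2081: Wed, 2082: Thu ✓, 2083: Fri, 2084: Sat, 2085: Mon, 2086: Tue, 2087: Wed, 2088: Thu ✓, 2089: Sat, 2090: Sun, 2091: Mon, 2092: Tue, 2093: Thu ✓, 2094: Fri, 2095: Sat
Thursdays: 2071, 2082, 2088, 2093.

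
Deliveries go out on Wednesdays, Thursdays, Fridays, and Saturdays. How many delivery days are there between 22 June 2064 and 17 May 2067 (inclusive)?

22 June 2064 is a Sunday.
The range spans 1060 days (inclusive of both endpoints).
1060 = 7 × 151 + 3, so there are 151 full weeks plus 3 extra days.
Each full week contributes 4 days from the set (Wed, Thu, Fri, Sat): 151 × 4 = 604.
The 3 extra days are Sunday, Monday, Tuesday — none qualify.
Total: 604 + 0 = 604.

604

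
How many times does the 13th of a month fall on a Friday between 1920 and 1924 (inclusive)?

Friday-the-13ths by year:
1920: Feb, Aug
1921: May
1922: Jan, Oct
1923: Apr, Jul
1924: Jun

8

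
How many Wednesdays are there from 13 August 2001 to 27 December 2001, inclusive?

20

13 August 2001 is a Monday.
The range spans 137 days (inclusive of both endpoints).
137 = 7 × 19 + 4, so there are 19 full weeks plus 4 extra days.
Each full week contributes one Wednesday: 19 so far.
The 4 extra days are Mon, Tue, Wed, Thu — 1 of them qualifies.
Total: 19 + 1 = 20.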